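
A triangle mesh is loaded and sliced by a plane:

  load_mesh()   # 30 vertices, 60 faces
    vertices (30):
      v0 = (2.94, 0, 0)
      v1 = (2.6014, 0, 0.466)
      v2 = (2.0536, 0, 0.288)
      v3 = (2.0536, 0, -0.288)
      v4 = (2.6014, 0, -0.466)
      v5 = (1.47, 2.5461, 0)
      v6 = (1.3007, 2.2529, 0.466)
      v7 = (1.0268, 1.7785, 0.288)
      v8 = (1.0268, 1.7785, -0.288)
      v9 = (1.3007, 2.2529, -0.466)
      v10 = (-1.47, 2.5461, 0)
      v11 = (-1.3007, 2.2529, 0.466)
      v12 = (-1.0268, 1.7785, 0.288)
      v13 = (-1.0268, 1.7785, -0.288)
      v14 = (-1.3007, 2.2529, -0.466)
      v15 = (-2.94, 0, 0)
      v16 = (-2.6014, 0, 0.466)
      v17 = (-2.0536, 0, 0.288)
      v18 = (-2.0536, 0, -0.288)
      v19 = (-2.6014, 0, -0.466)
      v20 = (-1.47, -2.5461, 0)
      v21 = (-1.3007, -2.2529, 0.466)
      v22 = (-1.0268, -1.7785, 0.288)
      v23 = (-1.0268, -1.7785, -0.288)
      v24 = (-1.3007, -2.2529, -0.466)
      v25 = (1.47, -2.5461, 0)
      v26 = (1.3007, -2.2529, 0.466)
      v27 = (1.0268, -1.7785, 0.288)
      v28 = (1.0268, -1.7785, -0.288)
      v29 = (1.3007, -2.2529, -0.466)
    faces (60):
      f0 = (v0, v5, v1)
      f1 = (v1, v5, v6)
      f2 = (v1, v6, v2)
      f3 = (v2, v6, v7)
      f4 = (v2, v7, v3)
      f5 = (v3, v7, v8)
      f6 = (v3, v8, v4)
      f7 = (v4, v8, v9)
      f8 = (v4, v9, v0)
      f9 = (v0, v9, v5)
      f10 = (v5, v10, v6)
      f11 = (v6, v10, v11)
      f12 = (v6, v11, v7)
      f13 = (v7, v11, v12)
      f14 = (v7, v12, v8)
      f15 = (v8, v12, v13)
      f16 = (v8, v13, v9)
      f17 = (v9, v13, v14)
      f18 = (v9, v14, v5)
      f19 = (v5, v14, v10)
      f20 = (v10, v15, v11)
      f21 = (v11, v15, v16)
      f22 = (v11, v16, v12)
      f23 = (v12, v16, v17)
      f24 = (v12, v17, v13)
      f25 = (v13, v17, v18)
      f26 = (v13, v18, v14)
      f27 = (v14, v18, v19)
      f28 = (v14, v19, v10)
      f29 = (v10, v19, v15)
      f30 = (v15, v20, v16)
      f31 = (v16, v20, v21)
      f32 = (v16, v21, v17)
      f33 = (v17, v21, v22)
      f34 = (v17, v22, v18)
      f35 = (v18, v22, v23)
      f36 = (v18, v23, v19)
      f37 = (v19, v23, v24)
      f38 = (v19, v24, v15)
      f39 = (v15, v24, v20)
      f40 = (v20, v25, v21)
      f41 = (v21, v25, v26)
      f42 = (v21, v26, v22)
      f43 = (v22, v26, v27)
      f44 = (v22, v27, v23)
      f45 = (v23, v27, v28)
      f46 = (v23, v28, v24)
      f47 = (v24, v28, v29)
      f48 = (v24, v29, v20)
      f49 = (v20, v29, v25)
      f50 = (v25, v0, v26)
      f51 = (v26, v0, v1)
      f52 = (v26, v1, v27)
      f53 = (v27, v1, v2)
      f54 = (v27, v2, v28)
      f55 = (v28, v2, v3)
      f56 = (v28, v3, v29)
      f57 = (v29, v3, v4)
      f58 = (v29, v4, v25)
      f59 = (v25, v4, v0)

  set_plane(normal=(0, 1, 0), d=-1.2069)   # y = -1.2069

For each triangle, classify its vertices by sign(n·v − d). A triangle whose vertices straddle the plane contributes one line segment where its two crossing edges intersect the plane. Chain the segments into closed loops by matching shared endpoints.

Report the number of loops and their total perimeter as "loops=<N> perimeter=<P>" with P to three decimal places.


loops=2 perimeter=5.760

Straddling triangles (20 of 60):
  (v15,v20,v16) [+-+] → (-2.24319, -1.2069, 0)–(-2.06509, -1.2069, 0.245107)  len=0.3030
  (v16,v20,v21) [+--] → (-2.06509, -1.2069, 0.245107)–(-1.9046, -1.2069, 0.466)  len=0.2730
  (v16,v21,v17) [+-+] → (-1.9046, -1.2069, 0.466)–(-1.65026, -1.2069, 0.383356)  len=0.2674
  (v17,v21,v22) [+--] → (-1.65026, -1.2069, 0.383356)–(-1.35681, -1.2069, 0.288)  len=0.3086
  (v17,v22,v18) [+-+] → (-1.35681, -1.2069, 0.288)–(-1.35681, -1.2069, 0.102877)  len=0.1851
  (v18,v22,v23) [+--] → (-1.35681, -1.2069, 0.102877)–(-1.35681, -1.2069, -0.288)  len=0.3909
  (v18,v23,v19) [+-+] → (-1.35681, -1.2069, -0.288)–(-1.53287, -1.2069, -0.345208)  len=0.1851
  (v19,v23,v24) [+--] → (-1.53287, -1.2069, -0.345208)–(-1.9046, -1.2069, -0.466)  len=0.3909
  (v19,v24,v15) [+-+] → (-1.9046, -1.2069, -0.466)–(-2.06181, -1.2069, -0.249641)  len=0.2674
  (v15,v24,v20) [+--] → (-2.06181, -1.2069, -0.249641)–(-2.24319, -1.2069, 0)  len=0.3086
  (v25,v0,v26) [-+-] → (2.24319, -1.2069, 0)–(2.06181, -1.2069, 0.249641)  len=0.3086
  (v26,v0,v1) [-++] → (2.06181, -1.2069, 0.249641)–(1.9046, -1.2069, 0.466)  len=0.2674
  (v26,v1,v27) [-+-] → (1.9046, -1.2069, 0.466)–(1.53287, -1.2069, 0.345208)  len=0.3909
  (v27,v1,v2) [-++] → (1.53287, -1.2069, 0.345208)–(1.35681, -1.2069, 0.288)  len=0.1851
  (v27,v2,v28) [-+-] → (1.35681, -1.2069, 0.288)–(1.35681, -1.2069, -0.102877)  len=0.3909
  (v28,v2,v3) [-++] → (1.35681, -1.2069, -0.102877)–(1.35681, -1.2069, -0.288)  len=0.1851
  (v28,v3,v29) [-+-] → (1.35681, -1.2069, -0.288)–(1.65026, -1.2069, -0.383356)  len=0.3086
  (v29,v3,v4) [-++] → (1.65026, -1.2069, -0.383356)–(1.9046, -1.2069, -0.466)  len=0.2674
  (v29,v4,v25) [-+-] → (1.9046, -1.2069, -0.466)–(2.06509, -1.2069, -0.245107)  len=0.2730
  (v25,v4,v0) [-++] → (2.06509, -1.2069, -0.245107)–(2.24319, -1.2069, 0)  len=0.3030

Chained into 2 loop(s):
  loop 1: 10 segments, perimeter = 2.8800
  loop 2: 10 segments, perimeter = 2.8800
Total perimeter = 5.760


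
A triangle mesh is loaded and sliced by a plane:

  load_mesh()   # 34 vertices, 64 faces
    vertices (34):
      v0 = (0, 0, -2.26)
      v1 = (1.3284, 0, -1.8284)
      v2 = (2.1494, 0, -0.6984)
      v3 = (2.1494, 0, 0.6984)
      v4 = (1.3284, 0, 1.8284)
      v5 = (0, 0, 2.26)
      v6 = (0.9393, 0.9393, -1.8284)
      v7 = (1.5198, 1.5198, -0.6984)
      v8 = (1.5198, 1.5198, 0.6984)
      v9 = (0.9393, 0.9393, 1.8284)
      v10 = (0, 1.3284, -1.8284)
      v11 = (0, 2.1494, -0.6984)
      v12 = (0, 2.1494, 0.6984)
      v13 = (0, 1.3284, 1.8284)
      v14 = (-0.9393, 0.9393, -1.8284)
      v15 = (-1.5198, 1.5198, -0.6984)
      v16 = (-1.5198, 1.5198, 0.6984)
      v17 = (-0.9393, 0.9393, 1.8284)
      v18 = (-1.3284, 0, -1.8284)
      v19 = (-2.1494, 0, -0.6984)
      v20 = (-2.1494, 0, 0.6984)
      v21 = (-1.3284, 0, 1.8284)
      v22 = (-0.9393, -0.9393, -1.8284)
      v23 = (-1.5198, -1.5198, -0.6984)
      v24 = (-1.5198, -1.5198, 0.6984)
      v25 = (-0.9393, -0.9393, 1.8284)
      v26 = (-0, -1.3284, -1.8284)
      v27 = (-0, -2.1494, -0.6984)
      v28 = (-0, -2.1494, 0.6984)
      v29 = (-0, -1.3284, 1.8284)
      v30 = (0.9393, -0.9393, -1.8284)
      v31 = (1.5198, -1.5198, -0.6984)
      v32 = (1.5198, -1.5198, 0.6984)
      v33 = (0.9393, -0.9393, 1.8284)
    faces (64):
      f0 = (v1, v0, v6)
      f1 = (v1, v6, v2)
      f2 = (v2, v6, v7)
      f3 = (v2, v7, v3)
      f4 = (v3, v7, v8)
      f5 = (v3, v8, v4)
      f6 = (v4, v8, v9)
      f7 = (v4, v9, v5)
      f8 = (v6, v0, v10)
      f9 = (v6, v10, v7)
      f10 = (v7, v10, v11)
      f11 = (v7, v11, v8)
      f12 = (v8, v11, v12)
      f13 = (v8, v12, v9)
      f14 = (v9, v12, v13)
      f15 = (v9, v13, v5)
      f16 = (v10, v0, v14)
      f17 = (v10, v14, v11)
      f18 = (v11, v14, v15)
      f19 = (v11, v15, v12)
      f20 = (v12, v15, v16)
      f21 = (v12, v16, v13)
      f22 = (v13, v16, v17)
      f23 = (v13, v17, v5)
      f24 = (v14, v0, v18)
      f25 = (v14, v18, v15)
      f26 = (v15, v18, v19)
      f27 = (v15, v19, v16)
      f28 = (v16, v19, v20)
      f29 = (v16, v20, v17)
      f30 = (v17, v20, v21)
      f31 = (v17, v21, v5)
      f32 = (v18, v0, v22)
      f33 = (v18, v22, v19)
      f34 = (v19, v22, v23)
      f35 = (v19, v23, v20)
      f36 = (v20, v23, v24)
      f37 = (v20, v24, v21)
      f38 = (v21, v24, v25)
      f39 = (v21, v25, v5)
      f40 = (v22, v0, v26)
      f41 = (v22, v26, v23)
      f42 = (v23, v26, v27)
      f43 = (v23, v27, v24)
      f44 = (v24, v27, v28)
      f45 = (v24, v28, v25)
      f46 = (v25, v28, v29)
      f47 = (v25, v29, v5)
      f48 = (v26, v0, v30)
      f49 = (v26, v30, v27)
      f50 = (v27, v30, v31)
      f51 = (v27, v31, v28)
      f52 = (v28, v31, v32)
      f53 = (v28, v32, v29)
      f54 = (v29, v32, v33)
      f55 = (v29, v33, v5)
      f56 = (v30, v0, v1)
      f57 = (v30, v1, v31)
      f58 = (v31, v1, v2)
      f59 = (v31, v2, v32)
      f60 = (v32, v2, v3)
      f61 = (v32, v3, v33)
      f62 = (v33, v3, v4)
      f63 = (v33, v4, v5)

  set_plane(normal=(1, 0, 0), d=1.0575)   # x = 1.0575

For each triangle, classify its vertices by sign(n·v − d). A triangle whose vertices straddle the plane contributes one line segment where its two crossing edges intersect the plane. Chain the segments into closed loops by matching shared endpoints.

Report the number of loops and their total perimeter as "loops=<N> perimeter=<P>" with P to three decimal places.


Straddling triangles (20 of 64):
  (v1,v0,v6) [+--] → (1.0575, 0, -1.91642)–(1.0575, 0.653961, -1.8284)  len=0.6599
  (v1,v6,v2) [+-+] → (1.0575, 0.653961, -1.8284)–(1.0575, 0.847551, -1.71802)  len=0.2228
  (v2,v6,v7) [+-+] → (1.0575, 0.847551, -1.71802)–(1.0575, 1.0575, -1.59831)  len=0.2417
  (v4,v8,v9) [++-] → (1.0575, 1.0575, 1.59831)–(1.0575, 0.653961, 1.8284)  len=0.4645
  (v4,v9,v5) [+--] → (1.0575, 0.653961, 1.8284)–(1.0575, 0, 1.91642)  len=0.6599
  (v6,v10,v7) [--+] → (1.0575, 1.46158, -1.04213)–(1.0575, 1.0575, -1.59831)  len=0.6875
  (v7,v10,v11) [+--] → (1.0575, 1.46158, -1.04213)–(1.0575, 1.71131, -0.6984)  len=0.4249
  (v7,v11,v8) [+-+] → (1.0575, 1.71131, -0.6984)–(1.0575, 1.71131, 0.273515)  len=0.9719
  (v8,v11,v12) [+--] → (1.0575, 1.71131, 0.273515)–(1.0575, 1.71131, 0.6984)  len=0.4249
  (v8,v12,v9) [+--] → (1.0575, 1.71131, 0.6984)–(1.0575, 1.0575, 1.59831)  len=1.1123
  (v27,v30,v31) [--+] → (1.0575, -1.0575, -1.59831)–(1.0575, -1.71131, -0.6984)  len=1.1123
  (v27,v31,v28) [-+-] → (1.0575, -1.71131, -0.6984)–(1.0575, -1.71131, -0.273515)  len=0.4249
  (v28,v31,v32) [-++] → (1.0575, -1.71131, -0.273515)–(1.0575, -1.71131, 0.6984)  len=0.9719
  (v28,v32,v29) [-+-] → (1.0575, -1.71131, 0.6984)–(1.0575, -1.46158, 1.04213)  len=0.4249
  (v29,v32,v33) [-+-] → (1.0575, -1.46158, 1.04213)–(1.0575, -1.0575, 1.59831)  len=0.6875
  (v30,v0,v1) [--+] → (1.0575, 0, -1.91642)–(1.0575, -0.653961, -1.8284)  len=0.6599
  (v30,v1,v31) [-++] → (1.0575, -0.653961, -1.8284)–(1.0575, -1.0575, -1.59831)  len=0.4645
  (v32,v3,v33) [++-] → (1.0575, -0.847551, 1.71802)–(1.0575, -1.0575, 1.59831)  len=0.2417
  (v33,v3,v4) [-++] → (1.0575, -0.847551, 1.71802)–(1.0575, -0.653961, 1.8284)  len=0.2228
  (v33,v4,v5) [-+-] → (1.0575, -0.653961, 1.8284)–(1.0575, 0, 1.91642)  len=0.6599

Chained into 1 loop(s):
  loop 1: 20 segments, perimeter = 11.7405
Total perimeter = 11.741

loops=1 perimeter=11.741


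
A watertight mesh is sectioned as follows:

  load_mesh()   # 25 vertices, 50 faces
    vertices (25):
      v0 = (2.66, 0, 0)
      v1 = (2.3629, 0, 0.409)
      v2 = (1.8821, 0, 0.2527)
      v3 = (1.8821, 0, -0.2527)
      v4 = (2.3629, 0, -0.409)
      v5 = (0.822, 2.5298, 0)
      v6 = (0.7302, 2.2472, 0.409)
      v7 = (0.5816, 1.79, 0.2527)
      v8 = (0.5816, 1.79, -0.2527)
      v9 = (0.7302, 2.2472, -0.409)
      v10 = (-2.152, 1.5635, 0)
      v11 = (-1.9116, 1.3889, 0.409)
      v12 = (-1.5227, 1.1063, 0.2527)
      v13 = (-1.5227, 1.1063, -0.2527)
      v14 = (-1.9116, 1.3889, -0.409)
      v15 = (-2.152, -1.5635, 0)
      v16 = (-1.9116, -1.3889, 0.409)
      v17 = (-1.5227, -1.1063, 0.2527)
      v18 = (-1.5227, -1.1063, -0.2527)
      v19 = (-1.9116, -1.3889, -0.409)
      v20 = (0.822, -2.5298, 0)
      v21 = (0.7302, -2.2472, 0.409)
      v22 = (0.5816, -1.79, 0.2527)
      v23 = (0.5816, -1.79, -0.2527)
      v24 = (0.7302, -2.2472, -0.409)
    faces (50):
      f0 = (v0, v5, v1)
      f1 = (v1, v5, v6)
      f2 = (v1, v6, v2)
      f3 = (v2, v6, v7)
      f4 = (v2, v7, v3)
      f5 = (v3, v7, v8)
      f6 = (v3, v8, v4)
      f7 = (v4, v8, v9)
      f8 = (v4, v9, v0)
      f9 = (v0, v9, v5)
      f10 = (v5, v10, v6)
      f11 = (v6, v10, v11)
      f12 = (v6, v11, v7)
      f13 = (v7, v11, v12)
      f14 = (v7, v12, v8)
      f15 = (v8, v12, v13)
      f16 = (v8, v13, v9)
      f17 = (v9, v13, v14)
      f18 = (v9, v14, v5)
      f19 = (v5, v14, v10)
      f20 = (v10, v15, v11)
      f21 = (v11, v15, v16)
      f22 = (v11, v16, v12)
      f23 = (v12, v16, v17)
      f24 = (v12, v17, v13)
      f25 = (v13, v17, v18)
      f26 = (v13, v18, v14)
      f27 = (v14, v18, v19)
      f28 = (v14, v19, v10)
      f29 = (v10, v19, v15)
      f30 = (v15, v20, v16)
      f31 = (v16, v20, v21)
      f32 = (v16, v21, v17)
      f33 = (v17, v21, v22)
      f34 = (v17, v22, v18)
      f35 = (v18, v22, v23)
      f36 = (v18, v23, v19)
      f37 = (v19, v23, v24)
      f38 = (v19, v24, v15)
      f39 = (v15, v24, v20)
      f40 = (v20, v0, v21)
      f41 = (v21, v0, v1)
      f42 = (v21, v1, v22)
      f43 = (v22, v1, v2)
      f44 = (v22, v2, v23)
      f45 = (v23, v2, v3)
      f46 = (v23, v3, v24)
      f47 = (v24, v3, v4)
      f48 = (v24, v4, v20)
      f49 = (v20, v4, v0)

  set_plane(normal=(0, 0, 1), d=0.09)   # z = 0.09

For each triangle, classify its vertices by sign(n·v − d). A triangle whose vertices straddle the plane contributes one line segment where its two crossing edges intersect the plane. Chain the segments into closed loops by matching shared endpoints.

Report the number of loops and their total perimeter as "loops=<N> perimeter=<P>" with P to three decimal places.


loops=2 perimeter=26.314

Straddling triangles (20 of 50):
  (v0,v5,v1) [--+] → (1.16107, 1.97312, 0.09)–(2.59462, 0, 0.09)  len=2.4389
  (v1,v5,v6) [+-+] → (1.16107, 1.97312, 0.09)–(0.8018, 2.46761, 0.09)  len=0.6112
  (v2,v7,v3) [++-] → (1.00026, 1.21376, 0.09)–(1.8821, 0, 0.09)  len=1.5003
  (v3,v7,v8) [-+-] → (1.00026, 1.21376, 0.09)–(0.5816, 1.79, 0.09)  len=0.7123
  (v5,v10,v6) [--+] → (-1.51778, 1.71395, 0.09)–(0.8018, 2.46761, 0.09)  len=2.4389
  (v6,v10,v11) [+-+] → (-1.51778, 1.71395, 0.09)–(-2.0991, 1.52508, 0.09)  len=0.6112
  (v7,v12,v8) [++-] → (-0.845277, 1.3264, 0.09)–(0.5816, 1.79, 0.09)  len=1.5003
  (v8,v12,v13) [-+-] → (-0.845277, 1.3264, 0.09)–(-1.5227, 1.1063, 0.09)  len=0.7123
  (v10,v15,v11) [--+] → (-2.0991, -0.913828, 0.09)–(-2.0991, 1.52508, 0.09)  len=2.4389
  (v11,v15,v16) [+-+] → (-2.0991, -0.913828, 0.09)–(-2.0991, -1.52508, 0.09)  len=0.6113
  (v12,v17,v13) [++-] → (-1.5227, -0.394013, 0.09)–(-1.5227, 1.1063, 0.09)  len=1.5003
  (v13,v17,v18) [-+-] → (-1.5227, -0.394013, 0.09)–(-1.5227, -1.1063, 0.09)  len=0.7123
  (v15,v20,v16) [--+] → (0.220474, -2.27875, 0.09)–(-2.0991, -1.52508, 0.09)  len=2.4389
  (v16,v20,v21) [+-+] → (0.220474, -2.27875, 0.09)–(0.8018, -2.46761, 0.09)  len=0.6112
  (v17,v22,v18) [++-] → (-0.0958231, -1.5699, 0.09)–(-1.5227, -1.1063, 0.09)  len=1.5003
  (v18,v22,v23) [-+-] → (-0.0958231, -1.5699, 0.09)–(0.5816, -1.79, 0.09)  len=0.7123
  (v20,v0,v21) [--+] → (2.23535, -0.494494, 0.09)–(0.8018, -2.46761, 0.09)  len=2.4389
  (v21,v0,v1) [+-+] → (2.23535, -0.494494, 0.09)–(2.59462, 0, 0.09)  len=0.6112
  (v22,v2,v23) [++-] → (1.46344, -0.576243, 0.09)–(0.5816, -1.79, 0.09)  len=1.5003
  (v23,v2,v3) [-+-] → (1.46344, -0.576243, 0.09)–(1.8821, 0, 0.09)  len=0.7123

Chained into 2 loop(s):
  loop 1: 10 segments, perimeter = 15.2508
  loop 2: 10 segments, perimeter = 11.0629
Total perimeter = 26.314


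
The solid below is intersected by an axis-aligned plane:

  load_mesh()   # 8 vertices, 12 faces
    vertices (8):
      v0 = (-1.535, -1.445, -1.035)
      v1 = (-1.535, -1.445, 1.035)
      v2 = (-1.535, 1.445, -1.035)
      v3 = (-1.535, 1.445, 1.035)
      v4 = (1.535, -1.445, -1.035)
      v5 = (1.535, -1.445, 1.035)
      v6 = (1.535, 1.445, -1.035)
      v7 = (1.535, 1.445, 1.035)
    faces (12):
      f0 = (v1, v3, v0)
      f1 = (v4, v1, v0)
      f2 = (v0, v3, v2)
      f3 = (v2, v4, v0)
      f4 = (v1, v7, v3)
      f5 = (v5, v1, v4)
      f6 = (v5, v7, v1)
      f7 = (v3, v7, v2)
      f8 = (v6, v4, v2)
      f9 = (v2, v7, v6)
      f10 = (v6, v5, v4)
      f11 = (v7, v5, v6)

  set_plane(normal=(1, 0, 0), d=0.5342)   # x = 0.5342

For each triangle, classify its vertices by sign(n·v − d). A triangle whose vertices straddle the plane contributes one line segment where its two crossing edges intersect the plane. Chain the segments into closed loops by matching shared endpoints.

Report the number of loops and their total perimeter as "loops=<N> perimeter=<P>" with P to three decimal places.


loops=1 perimeter=9.920

Straddling triangles (8 of 12):
  (v4,v1,v0) [+--] → (0.5342, -1.445, -0.360193)–(0.5342, -1.445, -1.035)  len=0.6748
  (v2,v4,v0) [-+-] → (0.5342, -0.502879, -1.035)–(0.5342, -1.445, -1.035)  len=0.9421
  (v1,v7,v3) [-+-] → (0.5342, 0.502879, 1.035)–(0.5342, 1.445, 1.035)  len=0.9421
  (v5,v1,v4) [+-+] → (0.5342, -1.445, 1.035)–(0.5342, -1.445, -0.360193)  len=1.3952
  (v5,v7,v1) [++-] → (0.5342, 0.502879, 1.035)–(0.5342, -1.445, 1.035)  len=1.9479
  (v3,v7,v2) [-+-] → (0.5342, 1.445, 1.035)–(0.5342, 1.445, 0.360193)  len=0.6748
  (v6,v4,v2) [++-] → (0.5342, -0.502879, -1.035)–(0.5342, 1.445, -1.035)  len=1.9479
  (v2,v7,v6) [-++] → (0.5342, 1.445, 0.360193)–(0.5342, 1.445, -1.035)  len=1.3952

Chained into 1 loop(s):
  loop 1: 8 segments, perimeter = 9.9200
Total perimeter = 9.920


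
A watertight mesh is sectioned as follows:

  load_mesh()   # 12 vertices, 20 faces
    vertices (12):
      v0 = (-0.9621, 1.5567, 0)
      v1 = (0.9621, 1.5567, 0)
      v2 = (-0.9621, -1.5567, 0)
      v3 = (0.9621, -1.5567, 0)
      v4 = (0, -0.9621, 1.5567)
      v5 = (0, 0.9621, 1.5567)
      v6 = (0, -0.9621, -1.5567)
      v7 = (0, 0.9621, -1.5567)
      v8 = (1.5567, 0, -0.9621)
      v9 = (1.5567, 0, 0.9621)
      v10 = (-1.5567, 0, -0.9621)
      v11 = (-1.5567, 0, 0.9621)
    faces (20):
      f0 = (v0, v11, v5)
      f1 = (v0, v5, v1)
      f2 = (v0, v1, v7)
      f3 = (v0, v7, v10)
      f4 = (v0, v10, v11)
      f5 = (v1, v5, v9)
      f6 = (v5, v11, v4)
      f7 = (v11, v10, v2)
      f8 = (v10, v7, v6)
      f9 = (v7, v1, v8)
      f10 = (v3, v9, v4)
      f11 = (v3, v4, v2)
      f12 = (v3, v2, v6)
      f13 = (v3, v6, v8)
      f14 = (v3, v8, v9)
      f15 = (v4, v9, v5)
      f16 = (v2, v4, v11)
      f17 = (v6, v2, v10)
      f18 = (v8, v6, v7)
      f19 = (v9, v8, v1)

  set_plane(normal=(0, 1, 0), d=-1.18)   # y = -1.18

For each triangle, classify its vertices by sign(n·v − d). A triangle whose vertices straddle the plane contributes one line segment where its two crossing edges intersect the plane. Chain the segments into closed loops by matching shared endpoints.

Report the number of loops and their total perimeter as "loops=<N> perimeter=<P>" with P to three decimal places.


loops=1 perimeter=6.603

Straddling triangles (8 of 20):
  (v11,v10,v2) [++-] → (-1.10599, -1.18, -0.232815)–(-1.10599, -1.18, 0.232815)  len=0.4656
  (v3,v9,v4) [-++] → (1.10599, -1.18, 0.232815)–(0.352576, -1.18, 0.986224)  len=1.0655
  (v3,v4,v2) [-+-] → (0.352576, -1.18, 0.986224)–(-0.352576, -1.18, 0.986224)  len=0.7052
  (v3,v2,v6) [--+] → (-0.352576, -1.18, -0.986224)–(0.352576, -1.18, -0.986224)  len=0.7052
  (v3,v6,v8) [-++] → (0.352576, -1.18, -0.986224)–(1.10599, -1.18, -0.232815)  len=1.0655
  (v3,v8,v9) [-++] → (1.10599, -1.18, -0.232815)–(1.10599, -1.18, 0.232815)  len=0.4656
  (v2,v4,v11) [-++] → (-0.352576, -1.18, 0.986224)–(-1.10599, -1.18, 0.232815)  len=1.0655
  (v6,v2,v10) [+-+] → (-0.352576, -1.18, -0.986224)–(-1.10599, -1.18, -0.232815)  len=1.0655

Chained into 1 loop(s):
  loop 1: 8 segments, perimeter = 6.6035
Total perimeter = 6.603


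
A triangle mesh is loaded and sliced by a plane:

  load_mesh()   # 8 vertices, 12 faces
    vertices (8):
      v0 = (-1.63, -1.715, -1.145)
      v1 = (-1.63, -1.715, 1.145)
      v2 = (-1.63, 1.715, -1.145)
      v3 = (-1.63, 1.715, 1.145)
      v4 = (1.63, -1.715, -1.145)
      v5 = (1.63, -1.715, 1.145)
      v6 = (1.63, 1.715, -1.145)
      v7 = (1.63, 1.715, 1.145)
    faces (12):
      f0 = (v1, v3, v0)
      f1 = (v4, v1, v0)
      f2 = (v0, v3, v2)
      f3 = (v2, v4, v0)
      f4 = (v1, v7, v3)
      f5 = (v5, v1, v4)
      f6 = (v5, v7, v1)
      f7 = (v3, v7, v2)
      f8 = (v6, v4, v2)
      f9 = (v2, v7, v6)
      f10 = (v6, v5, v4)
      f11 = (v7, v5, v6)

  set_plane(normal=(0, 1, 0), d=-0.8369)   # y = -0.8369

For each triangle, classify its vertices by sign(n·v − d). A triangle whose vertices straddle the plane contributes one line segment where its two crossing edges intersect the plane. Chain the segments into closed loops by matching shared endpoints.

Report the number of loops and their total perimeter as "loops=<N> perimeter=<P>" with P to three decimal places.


loops=1 perimeter=11.100

Straddling triangles (8 of 12):
  (v1,v3,v0) [-+-] → (-1.63, -0.8369, 1.145)–(-1.63, -0.8369, -0.558747)  len=1.7037
  (v0,v3,v2) [-++] → (-1.63, -0.8369, -0.558747)–(-1.63, -0.8369, -1.145)  len=0.5863
  (v2,v4,v0) [+--] → (0.795421, -0.8369, -1.145)–(-1.63, -0.8369, -1.145)  len=2.4254
  (v1,v7,v3) [-++] → (-0.795421, -0.8369, 1.145)–(-1.63, -0.8369, 1.145)  len=0.8346
  (v5,v7,v1) [-+-] → (1.63, -0.8369, 1.145)–(-0.795421, -0.8369, 1.145)  len=2.4254
  (v6,v4,v2) [+-+] → (1.63, -0.8369, -1.145)–(0.795421, -0.8369, -1.145)  len=0.8346
  (v6,v5,v4) [+--] → (1.63, -0.8369, 0.558747)–(1.63, -0.8369, -1.145)  len=1.7037
  (v7,v5,v6) [+-+] → (1.63, -0.8369, 1.145)–(1.63, -0.8369, 0.558747)  len=0.5863

Chained into 1 loop(s):
  loop 1: 8 segments, perimeter = 11.1000
Total perimeter = 11.100


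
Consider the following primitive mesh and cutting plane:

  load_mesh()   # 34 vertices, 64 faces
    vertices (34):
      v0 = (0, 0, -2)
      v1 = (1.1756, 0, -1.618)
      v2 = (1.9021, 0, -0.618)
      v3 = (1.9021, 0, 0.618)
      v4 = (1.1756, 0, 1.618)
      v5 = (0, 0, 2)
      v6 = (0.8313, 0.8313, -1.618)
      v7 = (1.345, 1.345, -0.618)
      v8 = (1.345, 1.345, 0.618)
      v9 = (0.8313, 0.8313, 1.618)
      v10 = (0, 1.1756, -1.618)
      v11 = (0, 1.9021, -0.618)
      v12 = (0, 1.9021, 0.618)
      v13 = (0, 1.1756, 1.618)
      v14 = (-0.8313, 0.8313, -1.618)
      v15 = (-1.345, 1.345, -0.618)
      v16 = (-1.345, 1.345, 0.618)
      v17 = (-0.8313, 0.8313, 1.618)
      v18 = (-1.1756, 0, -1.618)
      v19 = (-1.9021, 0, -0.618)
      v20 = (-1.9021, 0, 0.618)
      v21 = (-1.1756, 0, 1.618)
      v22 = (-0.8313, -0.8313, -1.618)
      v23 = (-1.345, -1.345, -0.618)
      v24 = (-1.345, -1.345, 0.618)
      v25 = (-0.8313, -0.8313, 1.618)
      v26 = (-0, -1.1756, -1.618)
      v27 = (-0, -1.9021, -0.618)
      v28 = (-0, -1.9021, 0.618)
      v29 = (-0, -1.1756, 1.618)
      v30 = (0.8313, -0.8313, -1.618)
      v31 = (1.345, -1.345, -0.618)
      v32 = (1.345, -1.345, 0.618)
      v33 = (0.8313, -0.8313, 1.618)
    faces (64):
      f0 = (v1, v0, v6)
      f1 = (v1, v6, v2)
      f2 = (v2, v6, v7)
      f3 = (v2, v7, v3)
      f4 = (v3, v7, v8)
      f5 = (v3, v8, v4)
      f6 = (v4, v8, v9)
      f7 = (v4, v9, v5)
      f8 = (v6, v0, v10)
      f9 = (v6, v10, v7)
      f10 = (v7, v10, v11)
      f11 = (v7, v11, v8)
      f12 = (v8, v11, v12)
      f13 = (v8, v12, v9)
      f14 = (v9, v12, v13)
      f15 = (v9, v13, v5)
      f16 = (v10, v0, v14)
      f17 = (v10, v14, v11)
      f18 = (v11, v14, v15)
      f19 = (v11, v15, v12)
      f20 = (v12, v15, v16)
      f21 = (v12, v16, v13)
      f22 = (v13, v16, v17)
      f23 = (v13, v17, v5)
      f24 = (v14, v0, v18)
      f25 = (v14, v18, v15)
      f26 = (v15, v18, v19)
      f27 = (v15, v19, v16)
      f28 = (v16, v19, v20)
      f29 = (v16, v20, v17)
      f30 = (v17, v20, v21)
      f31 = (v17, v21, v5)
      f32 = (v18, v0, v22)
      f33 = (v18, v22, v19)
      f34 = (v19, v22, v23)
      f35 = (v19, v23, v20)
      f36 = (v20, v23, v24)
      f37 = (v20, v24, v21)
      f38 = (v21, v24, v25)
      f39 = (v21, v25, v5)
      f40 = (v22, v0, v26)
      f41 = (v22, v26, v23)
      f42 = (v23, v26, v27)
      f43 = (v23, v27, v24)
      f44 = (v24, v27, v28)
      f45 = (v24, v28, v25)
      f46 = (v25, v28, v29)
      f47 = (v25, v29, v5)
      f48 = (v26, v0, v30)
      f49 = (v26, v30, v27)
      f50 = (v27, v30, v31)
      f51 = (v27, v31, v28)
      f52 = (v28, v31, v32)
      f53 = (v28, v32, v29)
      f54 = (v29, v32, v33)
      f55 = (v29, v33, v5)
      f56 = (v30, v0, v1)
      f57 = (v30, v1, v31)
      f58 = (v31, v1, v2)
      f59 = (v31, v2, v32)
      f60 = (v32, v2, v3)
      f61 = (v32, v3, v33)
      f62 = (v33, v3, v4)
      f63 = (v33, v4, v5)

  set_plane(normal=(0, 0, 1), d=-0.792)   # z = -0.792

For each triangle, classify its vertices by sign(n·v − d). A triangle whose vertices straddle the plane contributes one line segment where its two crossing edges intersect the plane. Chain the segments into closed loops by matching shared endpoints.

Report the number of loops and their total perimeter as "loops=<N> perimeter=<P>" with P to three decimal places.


Straddling triangles (16 of 64):
  (v1,v6,v2) [--+] → (1.71578, 0.144646, -0.792)–(1.77569, 0, -0.792)  len=0.1566
  (v2,v6,v7) [+-+] → (1.71578, 0.144646, -0.792)–(1.25562, 1.25562, -0.792)  len=1.2025
  (v6,v10,v7) [--+] → (1.11097, 1.31552, -0.792)–(1.25562, 1.25562, -0.792)  len=0.1566
  (v7,v10,v11) [+-+] → (1.11097, 1.31552, -0.792)–(0, 1.77569, -0.792)  len=1.2025
  (v10,v14,v11) [--+] → (-0.144646, 1.71578, -0.792)–(0, 1.77569, -0.792)  len=0.1566
  (v11,v14,v15) [+-+] → (-0.144646, 1.71578, -0.792)–(-1.25562, 1.25562, -0.792)  len=1.2025
  (v14,v18,v15) [--+] → (-1.31552, 1.11097, -0.792)–(-1.25562, 1.25562, -0.792)  len=0.1566
  (v15,v18,v19) [+-+] → (-1.31552, 1.11097, -0.792)–(-1.77569, 0, -0.792)  len=1.2025
  (v18,v22,v19) [--+] → (-1.71578, -0.144646, -0.792)–(-1.77569, 0, -0.792)  len=0.1566
  (v19,v22,v23) [+-+] → (-1.71578, -0.144646, -0.792)–(-1.25562, -1.25562, -0.792)  len=1.2025
  (v22,v26,v23) [--+] → (-1.11097, -1.31552, -0.792)–(-1.25562, -1.25562, -0.792)  len=0.1566
  (v23,v26,v27) [+-+] → (-1.11097, -1.31552, -0.792)–(0, -1.77569, -0.792)  len=1.2025
  (v26,v30,v27) [--+] → (0.144646, -1.71578, -0.792)–(0, -1.77569, -0.792)  len=0.1566
  (v27,v30,v31) [+-+] → (0.144646, -1.71578, -0.792)–(1.25562, -1.25562, -0.792)  len=1.2025
  (v30,v1,v31) [--+] → (1.31552, -1.11097, -0.792)–(1.25562, -1.25562, -0.792)  len=0.1566
  (v31,v1,v2) [+-+] → (1.31552, -1.11097, -0.792)–(1.77569, 0, -0.792)  len=1.2025

Chained into 1 loop(s):
  loop 1: 16 segments, perimeter = 10.8725
Total perimeter = 10.872

loops=1 perimeter=10.872


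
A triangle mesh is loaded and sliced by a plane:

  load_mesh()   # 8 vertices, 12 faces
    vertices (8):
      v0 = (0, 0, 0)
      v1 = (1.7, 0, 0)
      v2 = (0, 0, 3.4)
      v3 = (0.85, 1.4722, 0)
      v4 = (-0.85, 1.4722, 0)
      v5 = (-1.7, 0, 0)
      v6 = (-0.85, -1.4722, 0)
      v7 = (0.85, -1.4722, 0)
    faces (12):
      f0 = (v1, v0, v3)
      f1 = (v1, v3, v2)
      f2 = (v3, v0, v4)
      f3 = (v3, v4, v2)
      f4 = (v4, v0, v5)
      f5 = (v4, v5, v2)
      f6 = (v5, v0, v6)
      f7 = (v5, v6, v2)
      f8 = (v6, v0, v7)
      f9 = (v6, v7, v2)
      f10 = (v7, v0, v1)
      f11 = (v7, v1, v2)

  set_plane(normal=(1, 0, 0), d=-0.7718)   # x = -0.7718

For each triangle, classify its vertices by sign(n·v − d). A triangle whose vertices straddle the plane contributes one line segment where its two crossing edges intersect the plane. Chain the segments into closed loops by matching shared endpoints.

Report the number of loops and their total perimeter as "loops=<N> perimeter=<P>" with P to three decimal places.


Straddling triangles (8 of 12):
  (v3,v0,v4) [++-] → (-0.7718, 1.33676, 0)–(-0.7718, 1.4722, 0)  len=0.1354
  (v3,v4,v2) [+-+] → (-0.7718, 1.4722, 0)–(-0.7718, 1.33676, 0.3128)  len=0.3409
  (v4,v0,v5) [-+-] → (-0.7718, 1.33676, 0)–(-0.7718, 0, 0)  len=1.3368
  (v4,v5,v2) [--+] → (-0.7718, 0, 1.8564)–(-0.7718, 1.33676, 0.3128)  len=2.0420
  (v5,v0,v6) [-+-] → (-0.7718, 0, 0)–(-0.7718, -1.33676, 0)  len=1.3368
  (v5,v6,v2) [--+] → (-0.7718, -1.33676, 0.3128)–(-0.7718, 0, 1.8564)  len=2.0420
  (v6,v0,v7) [-++] → (-0.7718, -1.33676, 0)–(-0.7718, -1.4722, 0)  len=0.1354
  (v6,v7,v2) [-++] → (-0.7718, -1.4722, 0)–(-0.7718, -1.33676, 0.3128)  len=0.3409

Chained into 1 loop(s):
  loop 1: 8 segments, perimeter = 7.7101
Total perimeter = 7.710

loops=1 perimeter=7.710


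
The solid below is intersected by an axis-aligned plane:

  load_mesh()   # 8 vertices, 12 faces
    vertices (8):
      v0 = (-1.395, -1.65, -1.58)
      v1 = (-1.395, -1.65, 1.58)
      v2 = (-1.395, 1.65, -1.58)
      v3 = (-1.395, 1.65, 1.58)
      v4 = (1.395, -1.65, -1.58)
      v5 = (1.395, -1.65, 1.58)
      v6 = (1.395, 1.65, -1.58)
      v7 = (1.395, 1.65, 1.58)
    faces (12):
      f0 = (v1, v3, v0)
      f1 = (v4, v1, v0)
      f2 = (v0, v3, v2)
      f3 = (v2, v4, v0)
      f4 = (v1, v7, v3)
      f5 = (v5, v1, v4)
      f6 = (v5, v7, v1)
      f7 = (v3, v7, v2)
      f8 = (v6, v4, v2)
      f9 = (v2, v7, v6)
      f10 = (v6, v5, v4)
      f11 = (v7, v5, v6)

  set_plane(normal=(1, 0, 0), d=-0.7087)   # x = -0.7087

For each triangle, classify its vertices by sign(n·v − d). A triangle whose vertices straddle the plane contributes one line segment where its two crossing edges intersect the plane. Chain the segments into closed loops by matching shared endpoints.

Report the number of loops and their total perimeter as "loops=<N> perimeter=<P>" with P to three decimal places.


Straddling triangles (8 of 12):
  (v4,v1,v0) [+--] → (-0.7087, -1.65, 0.802685)–(-0.7087, -1.65, -1.58)  len=2.3827
  (v2,v4,v0) [-+-] → (-0.7087, 0.838247, -1.58)–(-0.7087, -1.65, -1.58)  len=2.4882
  (v1,v7,v3) [-+-] → (-0.7087, -0.838247, 1.58)–(-0.7087, 1.65, 1.58)  len=2.4882
  (v5,v1,v4) [+-+] → (-0.7087, -1.65, 1.58)–(-0.7087, -1.65, 0.802685)  len=0.7773
  (v5,v7,v1) [++-] → (-0.7087, -0.838247, 1.58)–(-0.7087, -1.65, 1.58)  len=0.8118
  (v3,v7,v2) [-+-] → (-0.7087, 1.65, 1.58)–(-0.7087, 1.65, -0.802685)  len=2.3827
  (v6,v4,v2) [++-] → (-0.7087, 0.838247, -1.58)–(-0.7087, 1.65, -1.58)  len=0.8118
  (v2,v7,v6) [-++] → (-0.7087, 1.65, -0.802685)–(-0.7087, 1.65, -1.58)  len=0.7773

Chained into 1 loop(s):
  loop 1: 8 segments, perimeter = 12.9200
Total perimeter = 12.920

loops=1 perimeter=12.920


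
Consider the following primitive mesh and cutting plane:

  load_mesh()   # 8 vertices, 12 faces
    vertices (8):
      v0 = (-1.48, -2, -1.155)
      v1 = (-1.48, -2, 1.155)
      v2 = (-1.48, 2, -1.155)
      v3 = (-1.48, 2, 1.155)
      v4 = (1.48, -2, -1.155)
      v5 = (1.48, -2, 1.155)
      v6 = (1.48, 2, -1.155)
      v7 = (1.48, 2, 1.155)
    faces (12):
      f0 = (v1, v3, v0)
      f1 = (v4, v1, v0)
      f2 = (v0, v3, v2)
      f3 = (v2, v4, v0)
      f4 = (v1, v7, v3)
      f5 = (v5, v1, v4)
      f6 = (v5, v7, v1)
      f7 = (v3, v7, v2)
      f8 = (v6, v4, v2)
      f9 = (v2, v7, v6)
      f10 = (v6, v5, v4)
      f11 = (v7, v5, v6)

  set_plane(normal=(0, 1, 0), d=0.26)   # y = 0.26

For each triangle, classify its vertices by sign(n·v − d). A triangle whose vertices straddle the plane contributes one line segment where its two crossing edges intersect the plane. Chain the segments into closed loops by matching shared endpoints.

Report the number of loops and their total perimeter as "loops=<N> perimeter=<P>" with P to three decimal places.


loops=1 perimeter=10.540

Straddling triangles (8 of 12):
  (v1,v3,v0) [-+-] → (-1.48, 0.26, 1.155)–(-1.48, 0.26, 0.15015)  len=1.0049
  (v0,v3,v2) [-++] → (-1.48, 0.26, 0.15015)–(-1.48, 0.26, -1.155)  len=1.3051
  (v2,v4,v0) [+--] → (-0.1924, 0.26, -1.155)–(-1.48, 0.26, -1.155)  len=1.2876
  (v1,v7,v3) [-++] → (0.1924, 0.26, 1.155)–(-1.48, 0.26, 1.155)  len=1.6724
  (v5,v7,v1) [-+-] → (1.48, 0.26, 1.155)–(0.1924, 0.26, 1.155)  len=1.2876
  (v6,v4,v2) [+-+] → (1.48, 0.26, -1.155)–(-0.1924, 0.26, -1.155)  len=1.6724
  (v6,v5,v4) [+--] → (1.48, 0.26, -0.15015)–(1.48, 0.26, -1.155)  len=1.0049
  (v7,v5,v6) [+-+] → (1.48, 0.26, 1.155)–(1.48, 0.26, -0.15015)  len=1.3051

Chained into 1 loop(s):
  loop 1: 8 segments, perimeter = 10.5400
Total perimeter = 10.540


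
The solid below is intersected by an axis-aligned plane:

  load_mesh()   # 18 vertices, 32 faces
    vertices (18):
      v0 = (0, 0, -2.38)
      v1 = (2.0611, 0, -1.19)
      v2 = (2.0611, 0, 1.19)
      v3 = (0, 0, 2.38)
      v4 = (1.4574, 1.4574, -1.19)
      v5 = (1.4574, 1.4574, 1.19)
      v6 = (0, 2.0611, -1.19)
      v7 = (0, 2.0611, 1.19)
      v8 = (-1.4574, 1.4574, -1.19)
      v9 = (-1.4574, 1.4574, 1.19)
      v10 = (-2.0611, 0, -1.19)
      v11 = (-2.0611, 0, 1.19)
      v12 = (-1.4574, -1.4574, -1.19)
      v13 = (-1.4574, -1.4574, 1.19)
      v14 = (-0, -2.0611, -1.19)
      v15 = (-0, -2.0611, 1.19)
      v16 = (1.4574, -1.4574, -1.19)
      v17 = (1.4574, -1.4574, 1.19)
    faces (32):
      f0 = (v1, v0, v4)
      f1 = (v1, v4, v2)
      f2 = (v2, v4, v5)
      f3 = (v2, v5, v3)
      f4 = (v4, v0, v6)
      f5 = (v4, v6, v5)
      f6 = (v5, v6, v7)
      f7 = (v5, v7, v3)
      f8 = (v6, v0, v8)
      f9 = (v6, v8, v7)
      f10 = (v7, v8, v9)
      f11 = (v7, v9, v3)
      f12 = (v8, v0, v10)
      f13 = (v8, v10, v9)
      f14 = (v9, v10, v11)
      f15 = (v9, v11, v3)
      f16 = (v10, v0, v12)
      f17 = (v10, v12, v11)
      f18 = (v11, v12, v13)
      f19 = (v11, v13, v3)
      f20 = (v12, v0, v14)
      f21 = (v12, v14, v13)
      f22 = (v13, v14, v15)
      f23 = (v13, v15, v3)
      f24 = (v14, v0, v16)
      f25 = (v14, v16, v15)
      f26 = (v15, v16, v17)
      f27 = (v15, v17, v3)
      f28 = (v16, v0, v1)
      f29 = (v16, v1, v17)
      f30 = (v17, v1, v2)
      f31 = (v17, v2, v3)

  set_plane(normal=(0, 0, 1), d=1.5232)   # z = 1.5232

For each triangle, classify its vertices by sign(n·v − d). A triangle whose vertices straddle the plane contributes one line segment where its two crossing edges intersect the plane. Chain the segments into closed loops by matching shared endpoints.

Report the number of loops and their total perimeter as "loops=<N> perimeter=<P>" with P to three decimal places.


Straddling triangles (8 of 32):
  (v2,v5,v3) [--+] → (1.04933, 1.04933, 1.5232)–(1.48399, 0, 1.5232)  len=1.1358
  (v5,v7,v3) [--+] → (0, 1.48399, 1.5232)–(1.04933, 1.04933, 1.5232)  len=1.1358
  (v7,v9,v3) [--+] → (-1.04933, 1.04933, 1.5232)–(0, 1.48399, 1.5232)  len=1.1358
  (v9,v11,v3) [--+] → (-1.48399, 0, 1.5232)–(-1.04933, 1.04933, 1.5232)  len=1.1358
  (v11,v13,v3) [--+] → (-1.04933, -1.04933, 1.5232)–(-1.48399, 0, 1.5232)  len=1.1358
  (v13,v15,v3) [--+] → (0, -1.48399, 1.5232)–(-1.04933, -1.04933, 1.5232)  len=1.1358
  (v15,v17,v3) [--+] → (1.04933, -1.04933, 1.5232)–(0, -1.48399, 1.5232)  len=1.1358
  (v17,v2,v3) [--+] → (1.48399, 0, 1.5232)–(1.04933, -1.04933, 1.5232)  len=1.1358

Chained into 1 loop(s):
  loop 1: 8 segments, perimeter = 9.0863
Total perimeter = 9.086

loops=1 perimeter=9.086


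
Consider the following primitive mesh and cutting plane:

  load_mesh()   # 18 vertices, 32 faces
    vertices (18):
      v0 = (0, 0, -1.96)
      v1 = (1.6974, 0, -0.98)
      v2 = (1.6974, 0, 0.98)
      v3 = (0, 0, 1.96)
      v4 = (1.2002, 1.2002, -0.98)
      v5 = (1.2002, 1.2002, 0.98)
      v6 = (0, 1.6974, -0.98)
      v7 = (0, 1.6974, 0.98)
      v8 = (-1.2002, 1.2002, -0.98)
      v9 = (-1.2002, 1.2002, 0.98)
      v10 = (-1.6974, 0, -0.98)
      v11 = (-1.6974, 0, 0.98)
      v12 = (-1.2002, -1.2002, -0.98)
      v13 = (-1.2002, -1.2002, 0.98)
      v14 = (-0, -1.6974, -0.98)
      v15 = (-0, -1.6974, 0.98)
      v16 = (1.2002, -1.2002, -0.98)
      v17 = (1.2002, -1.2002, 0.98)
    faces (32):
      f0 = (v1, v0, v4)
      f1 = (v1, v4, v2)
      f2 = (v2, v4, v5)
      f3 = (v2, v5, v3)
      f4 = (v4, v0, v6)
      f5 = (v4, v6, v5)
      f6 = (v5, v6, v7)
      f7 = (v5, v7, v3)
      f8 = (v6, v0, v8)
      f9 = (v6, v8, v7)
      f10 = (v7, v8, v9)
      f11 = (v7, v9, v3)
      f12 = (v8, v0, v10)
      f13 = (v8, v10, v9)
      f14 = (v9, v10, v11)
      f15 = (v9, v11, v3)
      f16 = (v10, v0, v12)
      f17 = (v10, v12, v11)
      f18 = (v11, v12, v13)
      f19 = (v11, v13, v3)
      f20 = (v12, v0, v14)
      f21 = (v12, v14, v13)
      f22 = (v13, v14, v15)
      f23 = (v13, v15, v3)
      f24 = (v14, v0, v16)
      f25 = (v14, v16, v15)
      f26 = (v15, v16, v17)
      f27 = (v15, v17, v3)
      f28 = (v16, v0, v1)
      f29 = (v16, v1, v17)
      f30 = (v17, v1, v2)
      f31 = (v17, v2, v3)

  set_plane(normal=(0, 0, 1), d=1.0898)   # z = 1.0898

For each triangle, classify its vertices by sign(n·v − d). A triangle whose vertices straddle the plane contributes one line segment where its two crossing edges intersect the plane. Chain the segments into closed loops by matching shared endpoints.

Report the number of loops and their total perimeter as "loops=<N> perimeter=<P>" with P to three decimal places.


loops=1 perimeter=9.228

Straddling triangles (8 of 32):
  (v2,v5,v3) [--+] → (1.06573, 1.06573, 1.0898)–(1.50722, 0, 1.0898)  len=1.1536
  (v5,v7,v3) [--+] → (0, 1.50722, 1.0898)–(1.06573, 1.06573, 1.0898)  len=1.1536
  (v7,v9,v3) [--+] → (-1.06573, 1.06573, 1.0898)–(0, 1.50722, 1.0898)  len=1.1536
  (v9,v11,v3) [--+] → (-1.50722, 0, 1.0898)–(-1.06573, 1.06573, 1.0898)  len=1.1536
  (v11,v13,v3) [--+] → (-1.06573, -1.06573, 1.0898)–(-1.50722, 0, 1.0898)  len=1.1536
  (v13,v15,v3) [--+] → (0, -1.50722, 1.0898)–(-1.06573, -1.06573, 1.0898)  len=1.1536
  (v15,v17,v3) [--+] → (1.06573, -1.06573, 1.0898)–(0, -1.50722, 1.0898)  len=1.1536
  (v17,v2,v3) [--+] → (1.50722, 0, 1.0898)–(1.06573, -1.06573, 1.0898)  len=1.1536

Chained into 1 loop(s):
  loop 1: 8 segments, perimeter = 9.2285
Total perimeter = 9.228


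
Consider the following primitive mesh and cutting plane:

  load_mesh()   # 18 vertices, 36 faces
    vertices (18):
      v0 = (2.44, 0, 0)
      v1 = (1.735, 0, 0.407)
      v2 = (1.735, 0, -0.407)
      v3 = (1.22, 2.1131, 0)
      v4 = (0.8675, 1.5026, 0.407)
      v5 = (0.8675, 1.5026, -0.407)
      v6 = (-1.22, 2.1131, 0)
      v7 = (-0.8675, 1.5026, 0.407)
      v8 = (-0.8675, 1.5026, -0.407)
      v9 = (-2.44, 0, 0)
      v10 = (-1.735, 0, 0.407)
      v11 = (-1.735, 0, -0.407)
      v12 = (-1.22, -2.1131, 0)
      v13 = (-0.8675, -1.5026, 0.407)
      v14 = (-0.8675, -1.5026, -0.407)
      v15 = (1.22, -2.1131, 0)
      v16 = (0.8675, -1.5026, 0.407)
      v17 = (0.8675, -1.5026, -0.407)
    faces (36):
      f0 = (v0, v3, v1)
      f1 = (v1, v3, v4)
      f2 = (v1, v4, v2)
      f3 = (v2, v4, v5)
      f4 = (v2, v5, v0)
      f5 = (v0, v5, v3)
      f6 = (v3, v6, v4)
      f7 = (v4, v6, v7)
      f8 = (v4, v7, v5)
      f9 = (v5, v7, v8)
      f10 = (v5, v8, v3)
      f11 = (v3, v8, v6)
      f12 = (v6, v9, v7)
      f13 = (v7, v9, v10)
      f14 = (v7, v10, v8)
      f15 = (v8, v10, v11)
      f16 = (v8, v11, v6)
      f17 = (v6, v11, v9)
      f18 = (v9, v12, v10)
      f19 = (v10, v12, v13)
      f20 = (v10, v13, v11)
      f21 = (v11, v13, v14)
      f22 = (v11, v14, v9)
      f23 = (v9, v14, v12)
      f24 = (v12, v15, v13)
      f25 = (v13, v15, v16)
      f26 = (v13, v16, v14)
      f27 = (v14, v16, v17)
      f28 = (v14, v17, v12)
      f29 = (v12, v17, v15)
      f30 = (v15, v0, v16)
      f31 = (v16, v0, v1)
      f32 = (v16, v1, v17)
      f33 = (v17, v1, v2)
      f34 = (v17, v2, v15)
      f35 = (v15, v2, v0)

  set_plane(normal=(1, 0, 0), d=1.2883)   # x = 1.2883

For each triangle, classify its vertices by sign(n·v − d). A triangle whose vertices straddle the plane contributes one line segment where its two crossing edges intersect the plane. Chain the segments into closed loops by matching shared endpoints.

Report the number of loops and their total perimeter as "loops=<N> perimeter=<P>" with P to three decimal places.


loops=2 perimeter=6.776

Straddling triangles (12 of 36):
  (v0,v3,v1) [+-+] → (1.2883, 1.9948, 0)–(1.2883, 1.83286, 0.0539769)  len=0.1707
  (v1,v3,v4) [+--] → (1.2883, 1.83286, 0.0539769)–(1.2883, 0.773731, 0.407)  len=1.1164
  (v1,v4,v2) [+-+] → (1.2883, 0.773731, 0.407)–(1.2883, 0.773731, 0.0121514)  len=0.3948
  (v2,v4,v5) [+--] → (1.2883, 0.773731, 0.0121514)–(1.2883, 0.773731, -0.407)  len=0.4192
  (v2,v5,v0) [+-+] → (1.2883, 0.773731, -0.407)–(1.2883, 1.10051, -0.298087)  len=0.3444
  (v0,v5,v3) [+--] → (1.2883, 1.10051, -0.298087)–(1.2883, 1.9948, 0)  len=0.9427
  (v15,v0,v16) [-+-] → (1.2883, -1.9948, 0)–(1.2883, -1.10051, 0.298087)  len=0.9427
  (v16,v0,v1) [-++] → (1.2883, -1.10051, 0.298087)–(1.2883, -0.773731, 0.407)  len=0.3444
  (v16,v1,v17) [-+-] → (1.2883, -0.773731, 0.407)–(1.2883, -0.773731, -0.0121514)  len=0.4192
  (v17,v1,v2) [-++] → (1.2883, -0.773731, -0.0121514)–(1.2883, -0.773731, -0.407)  len=0.3948
  (v17,v2,v15) [-+-] → (1.2883, -0.773731, -0.407)–(1.2883, -1.83286, -0.0539769)  len=1.1164
  (v15,v2,v0) [-++] → (1.2883, -1.83286, -0.0539769)–(1.2883, -1.9948, 0)  len=0.1707

Chained into 2 loop(s):
  loop 1: 6 segments, perimeter = 3.3882
  loop 2: 6 segments, perimeter = 3.3882
Total perimeter = 6.776
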